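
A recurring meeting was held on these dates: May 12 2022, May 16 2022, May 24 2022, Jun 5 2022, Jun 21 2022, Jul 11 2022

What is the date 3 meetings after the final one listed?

Oct 3 2022

The spacing grows by 4 each time: 4, 8, 12, 16, 20 days.
Next gap: 24 days. Jul 11 2022 + 24 days = Aug 4 2022.
Next gap: 28 days. Aug 4 2022 + 28 days = Sep 1 2022.
Next gap: 32 days. Sep 1 2022 + 32 days = Oct 3 2022.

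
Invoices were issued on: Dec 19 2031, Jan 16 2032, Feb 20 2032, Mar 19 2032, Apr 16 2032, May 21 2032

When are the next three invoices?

Jun 18 2032, Jul 16 2032, Aug 20 2032

Gaps: 28, 35, 28, 28, 35 days — a mix of 28 and 35. Every date is a Friday.
Each is the 3rd Friday of its month.
3rd Friday of June 2032: Jun 18 2032.
July 2032 — 3rd Friday is Jul 16 2032.
August 2032 — 3rd Friday is Aug 20 2032.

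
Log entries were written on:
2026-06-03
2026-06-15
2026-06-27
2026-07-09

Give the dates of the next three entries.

Gaps between consecutive events: 12, 12, 12 days — a constant 12-day interval.
2026-07-09 + 12 days = 2026-07-21.
2026-07-21 + 12 days = 2026-08-02.
2026-08-02 + 12 days = 2026-08-14.

2026-07-21, 2026-08-02, 2026-08-14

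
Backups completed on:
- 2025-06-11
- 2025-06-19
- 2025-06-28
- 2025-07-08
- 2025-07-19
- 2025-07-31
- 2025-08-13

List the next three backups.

2025-08-27, 2025-09-11, 2025-09-27

The spacing grows by 1 each time: 8, 9, 10, 11, 12, 13 days.
Next gap: 14 days. 2025-08-13 + 14 days = 2025-08-27.
Next gap: 15 days. 2025-08-27 + 15 days = 2025-09-11.
Next gap: 16 days. 2025-09-11 + 16 days = 2025-09-27.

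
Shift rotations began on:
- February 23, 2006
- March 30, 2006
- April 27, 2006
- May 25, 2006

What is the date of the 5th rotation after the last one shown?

These are Thursdays with 35, 28, 28-day gaps.
Each is the final Thursday of its month — March 30, 2006 is past the 28th, so '4th Thursday' doesn't fit.
Last Thursday of June 2006: June 29, 2006.
July 2006 ends with Thursday July 27, 2006.
August 2006 ends with Thursday August 31, 2006.
September 2006 ends with Thursday September 28, 2006.
October 2006 ends with Thursday October 26, 2006.

October 26, 2006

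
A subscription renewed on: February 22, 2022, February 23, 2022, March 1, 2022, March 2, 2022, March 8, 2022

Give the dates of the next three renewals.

March 9, 2022; March 15, 2022; March 16, 2022

Gaps: 1, 6, 1, 6 days — not constant, but cyclic with period 2.
The events fall on every Tuesday and Wednesday.
Next Wednesday: March 9, 2022.
The following Tuesday is March 15, 2022.
Next Wednesday: March 16, 2022.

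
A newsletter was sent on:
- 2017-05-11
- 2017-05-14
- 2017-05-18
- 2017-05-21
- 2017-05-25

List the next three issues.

Every event lands on a Thursday or Sunday (gaps cycle 3, 4, 3, 4).
So the schedule is: every Thursday and Sunday.
Next Sunday: 2017-05-28.
Next Thursday: 2017-06-01.
Next Sunday: 2017-06-04.

2017-05-28, 2017-06-01, 2017-06-04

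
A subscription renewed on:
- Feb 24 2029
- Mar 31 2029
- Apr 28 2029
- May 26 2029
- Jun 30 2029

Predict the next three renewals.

Jul 28 2029, Aug 25 2029, Sep 29 2029

These are Saturdays with 35, 28, 28, 35-day gaps.
Each is the final Saturday of its month — Mar 31 2029 is past the 28th, so '4th Saturday' doesn't fit.
July 2029 ends with Saturday Jul 28 2029.
Last Saturday of August 2029: Aug 25 2029.
Last Saturday of September 2029: Sep 29 2029.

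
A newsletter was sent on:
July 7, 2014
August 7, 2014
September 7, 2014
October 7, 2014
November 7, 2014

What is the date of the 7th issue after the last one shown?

June 7, 2015

Gaps: 31, 31, 30, 31 days — not constant. Every event is on the 7th of the month.
Pattern: the 7th of each month.
December 2014: December 7, 2014.
January 2015: January 7, 2015.
February 2015: February 7, 2015.
Next: March 2015 → March 7, 2015.
Next: April 2015 → April 7, 2015.
Next: May 2015 → May 7, 2015.
June 2015: June 7, 2015.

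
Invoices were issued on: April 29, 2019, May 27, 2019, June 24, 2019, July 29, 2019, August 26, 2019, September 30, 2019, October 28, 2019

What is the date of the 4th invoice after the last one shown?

February 24, 2020

These are Mondays with 28, 28, 35, 28, 35, 28-day gaps.
Each is the final Monday of its month — April 29, 2019 is past the 28th, so '4th Monday' doesn't fit.
Last Monday of November 2019: November 25, 2019.
December 2019 ends with Monday December 30, 2019.
Last Monday of January 2020: January 27, 2020.
February 2020 ends with Monday February 24, 2020.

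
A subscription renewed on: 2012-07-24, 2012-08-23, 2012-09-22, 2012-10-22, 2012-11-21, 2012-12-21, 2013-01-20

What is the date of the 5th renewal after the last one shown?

2013-06-19

Gaps between consecutive events: 30, 30, 30, 30, 30, 30 days — a constant 30-day interval.
2013-01-20 + 30 days = 2013-02-19.
2013-02-19 + 30 days = 2013-03-21.
2013-03-21 + 30 days = 2013-04-20.
2013-04-20 + 30 days = 2013-05-20.
2013-05-20 + 30 days = 2013-06-19.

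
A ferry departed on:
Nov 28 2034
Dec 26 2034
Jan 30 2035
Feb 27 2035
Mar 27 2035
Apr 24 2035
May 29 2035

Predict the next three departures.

Jun 26 2035, Jul 31 2035, Aug 28 2035

All Tuesdays; the gaps (28, 35, 28, 28, 28, 35) vary with month length.
This is the last Tuesday of each month.
Last Tuesday of June 2035: Jun 26 2035.
Last Tuesday of July 2035: Jul 31 2035.
Last Tuesday of August 2035: Aug 28 2035.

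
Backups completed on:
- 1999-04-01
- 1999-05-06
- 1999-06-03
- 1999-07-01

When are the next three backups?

Gaps: 35, 28, 28 days — a mix of 28 and 35. Every date is a Thursday.
Each is the 1st Thursday of its month.
August 1999 — 1st Thursday is 1999-08-05.
September 1999 — 1st Thursday is 1999-09-02.
October 1999 — 1st Thursday is 1999-10-07.

1999-08-05, 1999-09-02, 1999-10-07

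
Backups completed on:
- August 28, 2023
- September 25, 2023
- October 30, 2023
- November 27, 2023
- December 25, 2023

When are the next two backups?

January 29, 2024; February 26, 2024

These are Mondays with 28, 35, 28, 28-day gaps.
Each is the final Monday of its month — October 30, 2023 is past the 28th, so '4th Monday' doesn't fit.
January 2024 ends with Monday January 29, 2024.
February 2024 ends with Monday February 26, 2024.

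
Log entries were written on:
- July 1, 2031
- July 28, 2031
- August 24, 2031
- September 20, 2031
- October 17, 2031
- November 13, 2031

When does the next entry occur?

December 10, 2031

Gaps between consecutive events: 27, 27, 27, 27, 27 days — a constant 27-day interval.
November 13, 2031 + 27 days = December 10, 2031.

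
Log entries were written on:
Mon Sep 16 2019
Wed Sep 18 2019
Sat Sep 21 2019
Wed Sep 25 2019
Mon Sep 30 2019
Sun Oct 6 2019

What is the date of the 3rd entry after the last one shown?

The spacing grows by 1 each time: 2, 3, 4, 5, 6 days.
Next gap: 7 days. Sun Oct 6 2019 + 7 days = Sun Oct 13 2019.
Next gap: 8 days. Sun Oct 13 2019 + 8 days = Mon Oct 21 2019.
Next gap: 9 days. Mon Oct 21 2019 + 9 days = Wed Oct 30 2019.

Wed Oct 30 2019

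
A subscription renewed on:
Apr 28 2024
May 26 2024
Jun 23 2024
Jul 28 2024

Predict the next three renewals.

Aug 25 2024, Sep 22 2024, Oct 27 2024

These are Sundays at 28- or 35-day spacing (28, 28, 35).
The pattern: 4th Sunday of the month.
August 2024 — 4th Sunday is Aug 25 2024.
September 2024 — 4th Sunday is Sep 22 2024.
4th Sunday of October 2024: Oct 27 2024.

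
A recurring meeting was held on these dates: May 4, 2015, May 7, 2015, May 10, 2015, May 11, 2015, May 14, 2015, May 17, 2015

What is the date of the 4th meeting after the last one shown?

May 25, 2015

The gap pattern 3, 3, 1, 3, 3 repeats every 3 events.
These are the Mondays, Thursdays and Sundays of each week.
Next Monday: May 18, 2015.
The following Thursday is May 21, 2015.
Next Sunday: May 24, 2015.
The following Monday is May 25, 2015.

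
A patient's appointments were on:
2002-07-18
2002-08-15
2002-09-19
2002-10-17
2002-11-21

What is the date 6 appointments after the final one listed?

2003-05-15

These are Thursdays at 28- or 35-day spacing (28, 35, 28, 35).
The pattern: 3rd Thursday of the month.
December 2002 — 3rd Thursday is 2002-12-19.
3rd Thursday of January 2003: 2003-01-16.
3rd Thursday of February 2003: 2003-02-20.
3rd Thursday of March 2003: 2003-03-20.
April 2003 — 3rd Thursday is 2003-04-17.
May 2003 — 3rd Thursday is 2003-05-15.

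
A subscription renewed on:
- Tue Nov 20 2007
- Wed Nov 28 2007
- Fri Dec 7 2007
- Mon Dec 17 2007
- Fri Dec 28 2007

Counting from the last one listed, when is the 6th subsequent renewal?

Mon Mar 24 2008

The spacing grows by 1 each time: 8, 9, 10, 11 days.
Next gap: 12 days. Fri Dec 28 2007 + 12 days = Wed Jan 9 2008.
Next gap: 13 days. Wed Jan 9 2008 + 13 days = Tue Jan 22 2008.
Next gap: 14 days. Tue Jan 22 2008 + 14 days = Tue Feb 5 2008.
Next gap: 15 days. Tue Feb 5 2008 + 15 days = Wed Feb 20 2008.
Next gap: 16 days. Wed Feb 20 2008 + 16 days = Fri Mar 7 2008.
Next gap: 17 days. Fri Mar 7 2008 + 17 days = Mon Mar 24 2008.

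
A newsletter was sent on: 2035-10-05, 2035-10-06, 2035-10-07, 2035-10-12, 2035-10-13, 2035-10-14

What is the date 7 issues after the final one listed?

Gaps: 1, 1, 5, 1, 1 days — not constant, but cyclic with period 3.
The events fall on every Friday, Saturday and Sunday.
Next Friday: 2035-10-19.
The following Saturday is 2035-10-20.
The following Sunday is 2035-10-21.
Next Friday: 2035-10-26.
The following Saturday is 2035-10-27.
The following Sunday is 2035-10-28.
The following Friday is 2035-11-02.

2035-11-02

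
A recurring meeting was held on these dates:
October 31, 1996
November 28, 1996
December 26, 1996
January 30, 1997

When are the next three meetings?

February 27, 1997; March 27, 1997; April 24, 1997

All Thursdays; the gaps (28, 28, 35) vary with month length.
This is the last Thursday of each month.
February 1997 ends with Thursday February 27, 1997.
Last Thursday of March 1997: March 27, 1997.
Last Thursday of April 1997: April 24, 1997.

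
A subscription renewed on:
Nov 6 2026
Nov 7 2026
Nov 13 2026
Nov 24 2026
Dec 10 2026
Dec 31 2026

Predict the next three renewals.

Jan 26 2027, Feb 26 2027, Apr 3 2027

Intervals are 1, 6, 11, 16, 21 days — an arithmetic progression with common difference 5.
Next gap: 26 days. Dec 31 2026 + 26 days = Jan 26 2027.
Next gap: 31 days. Jan 26 2027 + 31 days = Feb 26 2027.
Next gap: 36 days. Feb 26 2027 + 36 days = Apr 3 2027.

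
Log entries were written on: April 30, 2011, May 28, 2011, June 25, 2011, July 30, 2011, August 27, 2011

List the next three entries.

These are Saturdays with 28, 28, 35, 28-day gaps.
Each is the final Saturday of its month — April 30, 2011 is past the 28th, so '4th Saturday' doesn't fit.
September 2011 ends with Saturday September 24, 2011.
October 2011 ends with Saturday October 29, 2011.
Last Saturday of November 2011: November 26, 2011.

September 24, 2011; October 29, 2011; November 26, 2011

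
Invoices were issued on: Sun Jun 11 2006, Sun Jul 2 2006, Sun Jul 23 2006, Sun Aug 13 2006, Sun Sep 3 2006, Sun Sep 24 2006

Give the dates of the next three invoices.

Every event comes 21 days after the last (21, 21, 21, 21, 21).
Sun Sep 24 2006 + 21 days = Sun Oct 15 2006.
Sun Oct 15 2006 + 21 days = Sun Nov 5 2006.
Sun Nov 5 2006 + 21 days = Sun Nov 26 2006.

Sun Oct 15 2006, Sun Nov 5 2006, Sun Nov 26 2006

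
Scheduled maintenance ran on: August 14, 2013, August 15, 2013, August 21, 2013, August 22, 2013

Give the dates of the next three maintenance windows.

Gaps: 1, 6, 1 days — not constant, but cyclic with period 2.
The events fall on every Wednesday and Thursday.
The following Wednesday is August 28, 2013.
The following Thursday is August 29, 2013.
The following Wednesday is September 4, 2013.

August 28, 2013; August 29, 2013; September 4, 2013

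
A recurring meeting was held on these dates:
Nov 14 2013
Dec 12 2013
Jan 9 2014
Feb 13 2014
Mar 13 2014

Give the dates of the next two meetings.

All dates are Thursdays, 28, 28, 35, 28 days apart.
Specifically, the 2nd Thursday of each month.
April 2014 — 2nd Thursday is Apr 10 2014.
May 2014 — 2nd Thursday is May 8 2014.

Apr 10 2014, May 8 2014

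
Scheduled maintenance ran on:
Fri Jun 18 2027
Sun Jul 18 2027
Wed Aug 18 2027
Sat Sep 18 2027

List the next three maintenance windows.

The day-of-month is always 18 (30, 31, 31 days between events).
So this recurs on the 18th of each month.
Next: October 2027 → Mon Oct 18 2027.
Next: November 2027 → Thu Nov 18 2027.
December 2027: Sat Dec 18 2027.

Mon Oct 18 2027, Thu Nov 18 2027, Sat Dec 18 2027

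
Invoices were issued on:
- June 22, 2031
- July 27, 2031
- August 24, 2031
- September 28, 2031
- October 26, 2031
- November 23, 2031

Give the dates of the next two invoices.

These are Sundays at 28- or 35-day spacing (35, 28, 35, 28, 28).
The pattern: 4th Sunday of the month.
December 2031 — 4th Sunday is December 28, 2031.
4th Sunday of January 2032: January 25, 2032.

December 28, 2031; January 25, 2032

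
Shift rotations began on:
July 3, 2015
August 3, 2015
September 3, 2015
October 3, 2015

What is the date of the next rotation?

November 3, 2015

Gaps: 31, 31, 30 days — not constant. Every event is on the 3rd of the month.
Pattern: the 3rd of each month.
Next: November 2015 → November 3, 2015.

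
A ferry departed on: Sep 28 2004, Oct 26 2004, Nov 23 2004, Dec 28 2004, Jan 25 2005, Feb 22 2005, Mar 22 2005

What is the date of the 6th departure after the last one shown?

Sep 27 2005

All dates are Tuesdays, 28, 28, 35, 28, 28, 28 days apart.
Specifically, the 4th Tuesday of each month.
April 2005 — 4th Tuesday is Apr 26 2005.
4th Tuesday of May 2005: May 24 2005.
4th Tuesday of June 2005: Jun 28 2005.
4th Tuesday of July 2005: Jul 26 2005.
August 2005 — 4th Tuesday is Aug 23 2005.
4th Tuesday of September 2005: Sep 27 2005.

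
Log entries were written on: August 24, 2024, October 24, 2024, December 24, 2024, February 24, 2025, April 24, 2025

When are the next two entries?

Each date is the 24th; the gaps (61, 61, 62, 59) track the month lengths.
The rule is the 24th of every 2 months.
June 2025: June 24, 2025.
August 2025: August 24, 2025.

June 24, 2025; August 24, 2025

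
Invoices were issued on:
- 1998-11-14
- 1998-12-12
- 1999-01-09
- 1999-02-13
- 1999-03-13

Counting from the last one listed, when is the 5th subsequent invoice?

1999-08-14

All dates are Saturdays, 28, 28, 35, 28 days apart.
Specifically, the 2nd Saturday of each month.
April 1999 — 2nd Saturday is 1999-04-10.
May 1999 — 2nd Saturday is 1999-05-08.
June 1999 — 2nd Saturday is 1999-06-12.
2nd Saturday of July 1999: 1999-07-10.
August 1999 — 2nd Saturday is 1999-08-14.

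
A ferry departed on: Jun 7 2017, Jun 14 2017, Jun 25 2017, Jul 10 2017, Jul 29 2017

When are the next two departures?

The spacing grows by 4 each time: 7, 11, 15, 19 days.
Next gap: 23 days. Jul 29 2017 + 23 days = Aug 21 2017.
Next gap: 27 days. Aug 21 2017 + 27 days = Sep 17 2017.

Aug 21 2017, Sep 17 2017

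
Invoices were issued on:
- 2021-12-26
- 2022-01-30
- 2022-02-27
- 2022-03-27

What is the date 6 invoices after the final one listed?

2022-09-25

These are Sundays with 35, 28, 28-day gaps.
Each is the final Sunday of its month — 2022-01-30 is past the 28th, so '4th Sunday' doesn't fit.
April 2022 ends with Sunday 2022-04-24.
May 2022 ends with Sunday 2022-05-29.
Last Sunday of June 2022: 2022-06-26.
Last Sunday of July 2022: 2022-07-31.
Last Sunday of August 2022: 2022-08-28.
September 2022 ends with Sunday 2022-09-25.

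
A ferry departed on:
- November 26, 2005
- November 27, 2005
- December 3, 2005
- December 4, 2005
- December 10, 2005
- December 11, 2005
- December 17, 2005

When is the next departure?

December 18, 2005

The gap pattern 1, 6, 1, 6, 1, 6 repeats every 2 events.
These are the Saturdays and Sundays of each week.
Next Sunday: December 18, 2005.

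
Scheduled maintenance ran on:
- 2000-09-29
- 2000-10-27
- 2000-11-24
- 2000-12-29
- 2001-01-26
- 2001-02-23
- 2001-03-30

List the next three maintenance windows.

All Fridays; the gaps (28, 28, 35, 28, 28, 35) vary with month length.
This is the last Friday of each month.
April 2001 ends with Friday 2001-04-27.
May 2001 ends with Friday 2001-05-25.
June 2001 ends with Friday 2001-06-29.

2001-04-27, 2001-05-25, 2001-06-29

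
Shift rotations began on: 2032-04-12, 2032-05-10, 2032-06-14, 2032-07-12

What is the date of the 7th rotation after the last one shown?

All dates are Mondays, 28, 35, 28 days apart.
Specifically, the 2nd Monday of each month.
2nd Monday of August 2032: 2032-08-09.
2nd Monday of September 2032: 2032-09-13.
October 2032 — 2nd Monday is 2032-10-11.
November 2032 — 2nd Monday is 2032-11-08.
December 2032 — 2nd Monday is 2032-12-13.
2nd Monday of January 2033: 2033-01-10.
2nd Monday of February 2033: 2033-02-14.

2033-02-14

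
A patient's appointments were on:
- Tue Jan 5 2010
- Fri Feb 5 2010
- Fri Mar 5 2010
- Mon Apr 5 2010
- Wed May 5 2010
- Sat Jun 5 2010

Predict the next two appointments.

Each date is the 5th; the gaps (31, 28, 31, 30, 31) track the month lengths.
The rule is the 5th of each month.
Next: July 2010 → Mon Jul 5 2010.
Next: August 2010 → Thu Aug 5 2010.

Mon Jul 5 2010, Thu Aug 5 2010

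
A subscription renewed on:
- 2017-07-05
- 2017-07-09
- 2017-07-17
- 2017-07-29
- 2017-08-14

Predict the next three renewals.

The spacing grows by 4 each time: 4, 8, 12, 16 days.
Next gap: 20 days. 2017-08-14 + 20 days = 2017-09-03.
Next gap: 24 days. 2017-09-03 + 24 days = 2017-09-27.
Next gap: 28 days. 2017-09-27 + 28 days = 2017-10-25.

2017-09-03, 2017-09-27, 2017-10-25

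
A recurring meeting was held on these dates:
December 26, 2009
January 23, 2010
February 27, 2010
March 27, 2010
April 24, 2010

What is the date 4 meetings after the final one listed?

Gaps: 28, 35, 28, 28 days — a mix of 28 and 35. Every date is a Saturday.
Each is the 4th Saturday of its month.
May 2010 — 4th Saturday is May 22, 2010.
4th Saturday of June 2010: June 26, 2010.
July 2010 — 4th Saturday is July 24, 2010.
August 2010 — 4th Saturday is August 28, 2010.

August 28, 2010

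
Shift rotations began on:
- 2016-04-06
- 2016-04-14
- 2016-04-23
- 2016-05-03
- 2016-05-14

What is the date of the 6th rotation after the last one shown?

2016-08-09

The spacing grows by 1 each time: 8, 9, 10, 11 days.
Next gap: 12 days. 2016-05-14 + 12 days = 2016-05-26.
Next gap: 13 days. 2016-05-26 + 13 days = 2016-06-08.
Next gap: 14 days. 2016-06-08 + 14 days = 2016-06-22.
Next gap: 15 days. 2016-06-22 + 15 days = 2016-07-07.
Next gap: 16 days. 2016-07-07 + 16 days = 2016-07-23.
Next gap: 17 days. 2016-07-23 + 17 days = 2016-08-09.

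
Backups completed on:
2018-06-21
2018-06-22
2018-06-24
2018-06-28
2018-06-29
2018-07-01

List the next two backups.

The gap pattern 1, 2, 4, 1, 2 repeats every 3 events.
These are the Thursdays, Fridays and Sundays of each week.
Next Thursday: 2018-07-05.
Next Friday: 2018-07-06.

2018-07-05, 2018-07-06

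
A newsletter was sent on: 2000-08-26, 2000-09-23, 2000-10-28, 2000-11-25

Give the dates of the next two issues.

Gaps: 28, 35, 28 days — a mix of 28 and 35. Every date is a Saturday.
Each is the 4th Saturday of its month.
December 2000 — 4th Saturday is 2000-12-23.
January 2001 — 4th Saturday is 2001-01-27.

2000-12-23, 2001-01-27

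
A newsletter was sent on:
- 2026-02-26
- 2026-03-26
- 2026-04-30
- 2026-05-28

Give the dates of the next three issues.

All Thursdays; the gaps (28, 35, 28) vary with month length.
This is the last Thursday of each month.
Last Thursday of June 2026: 2026-06-25.
Last Thursday of July 2026: 2026-07-30.
Last Thursday of August 2026: 2026-08-27.

2026-06-25, 2026-07-30, 2026-08-27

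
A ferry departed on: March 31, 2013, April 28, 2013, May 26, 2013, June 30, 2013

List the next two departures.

July 28, 2013; August 25, 2013

Every date is a Sunday; gaps 28, 28, 35 days.
Each is the last Sunday of its month (at least one falls on the 29th or later, ruling out '4th Sunday').
Last Sunday of July 2013: July 28, 2013.
Last Sunday of August 2013: August 25, 2013.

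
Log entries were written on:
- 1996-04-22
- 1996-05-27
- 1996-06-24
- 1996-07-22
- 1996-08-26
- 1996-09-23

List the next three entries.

All dates are Mondays, 35, 28, 28, 35, 28 days apart.
Specifically, the 4th Monday of each month.
4th Monday of October 1996: 1996-10-28.
4th Monday of November 1996: 1996-11-25.
4th Monday of December 1996: 1996-12-23.

1996-10-28, 1996-11-25, 1996-12-23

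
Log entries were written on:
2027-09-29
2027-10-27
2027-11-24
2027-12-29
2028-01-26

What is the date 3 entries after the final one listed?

2028-04-26

These are Wednesdays with 28, 28, 35, 28-day gaps.
Each is the final Wednesday of its month — 2027-09-29 is past the 28th, so '4th Wednesday' doesn't fit.
Last Wednesday of February 2028: 2028-02-23.
March 2028 ends with Wednesday 2028-03-29.
April 2028 ends with Wednesday 2028-04-26.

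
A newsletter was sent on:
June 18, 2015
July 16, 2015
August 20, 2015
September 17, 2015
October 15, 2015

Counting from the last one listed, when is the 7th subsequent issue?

May 19, 2016

These are Thursdays at 28- or 35-day spacing (28, 35, 28, 28).
The pattern: 3rd Thursday of the month.
3rd Thursday of November 2015: November 19, 2015.
3rd Thursday of December 2015: December 17, 2015.
January 2016 — 3rd Thursday is January 21, 2016.
3rd Thursday of February 2016: February 18, 2016.
3rd Thursday of March 2016: March 17, 2016.
April 2016 — 3rd Thursday is April 21, 2016.
May 2016 — 3rd Thursday is May 19, 2016.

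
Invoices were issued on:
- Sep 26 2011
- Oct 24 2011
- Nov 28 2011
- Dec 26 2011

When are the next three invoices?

These are Mondays at 28- or 35-day spacing (28, 35, 28).
The pattern: 4th Monday of the month.
4th Monday of January 2012: Jan 23 2012.
February 2012 — 4th Monday is Feb 27 2012.
March 2012 — 4th Monday is Mar 26 2012.

Jan 23 2012, Feb 27 2012, Mar 26 2012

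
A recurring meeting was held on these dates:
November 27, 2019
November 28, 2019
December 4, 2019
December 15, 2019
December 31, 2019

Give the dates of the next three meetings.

January 21, 2020; February 16, 2020; March 18, 2020

The spacing grows by 5 each time: 1, 6, 11, 16 days.
Next gap: 21 days. December 31, 2019 + 21 days = January 21, 2020.
Next gap: 26 days. January 21, 2020 + 26 days = February 16, 2020.
Next gap: 31 days. February 16, 2020 + 31 days = March 18, 2020.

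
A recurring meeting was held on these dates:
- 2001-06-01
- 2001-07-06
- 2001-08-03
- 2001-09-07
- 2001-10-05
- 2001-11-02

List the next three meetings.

Gaps: 35, 28, 35, 28, 28 days — a mix of 28 and 35. Every date is a Friday.
Each is the 1st Friday of its month.
December 2001 — 1st Friday is 2001-12-07.
January 2002 — 1st Friday is 2002-01-04.
1st Friday of February 2002: 2002-02-01.

2001-12-07, 2002-01-04, 2002-02-01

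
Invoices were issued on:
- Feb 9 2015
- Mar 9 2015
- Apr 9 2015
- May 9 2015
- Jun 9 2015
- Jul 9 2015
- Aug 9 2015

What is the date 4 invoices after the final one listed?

Dec 9 2015

Gaps: 28, 31, 30, 31, 30, 31 days — not constant. Every event is on the 9th of the month.
Pattern: the 9th of each month.
Next: September 2015 → Sep 9 2015.
Next: October 2015 → Oct 9 2015.
November 2015: Nov 9 2015.
December 2015: Dec 9 2015.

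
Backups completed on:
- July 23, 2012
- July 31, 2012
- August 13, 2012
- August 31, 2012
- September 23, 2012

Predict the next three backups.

October 21, 2012; November 23, 2012; December 31, 2012

The spacing grows by 5 each time: 8, 13, 18, 23 days.
Next gap: 28 days. September 23, 2012 + 28 days = October 21, 2012.
Next gap: 33 days. October 21, 2012 + 33 days = November 23, 2012.
Next gap: 38 days. November 23, 2012 + 38 days = December 31, 2012.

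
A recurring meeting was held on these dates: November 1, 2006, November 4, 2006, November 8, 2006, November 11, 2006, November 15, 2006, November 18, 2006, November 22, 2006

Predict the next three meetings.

Every event lands on a Wednesday or Saturday (gaps cycle 3, 4, 3, 4, 3, 4).
So the schedule is: every Wednesday and Saturday.
The following Saturday is November 25, 2006.
The following Wednesday is November 29, 2006.
The following Saturday is December 2, 2006.

November 25, 2006; November 29, 2006; December 2, 2006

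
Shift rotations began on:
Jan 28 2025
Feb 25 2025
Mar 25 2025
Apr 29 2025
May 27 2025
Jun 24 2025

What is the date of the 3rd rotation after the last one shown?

These are Tuesdays with 28, 28, 35, 28, 28-day gaps.
Each is the final Tuesday of its month — Apr 29 2025 is past the 28th, so '4th Tuesday' doesn't fit.
July 2025 ends with Tuesday Jul 29 2025.
Last Tuesday of August 2025: Aug 26 2025.
September 2025 ends with Tuesday Sep 30 2025.

Sep 30 2025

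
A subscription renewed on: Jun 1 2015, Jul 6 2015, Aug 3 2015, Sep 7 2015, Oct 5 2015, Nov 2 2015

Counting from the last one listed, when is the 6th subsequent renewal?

All dates are Mondays, 35, 28, 35, 28, 28 days apart.
Specifically, the 1st Monday of each month.
December 2015 — 1st Monday is Dec 7 2015.
1st Monday of January 2016: Jan 4 2016.
February 2016 — 1st Monday is Feb 1 2016.
1st Monday of March 2016: Mar 7 2016.
1st Monday of April 2016: Apr 4 2016.
1st Monday of May 2016: May 2 2016.

May 2 2016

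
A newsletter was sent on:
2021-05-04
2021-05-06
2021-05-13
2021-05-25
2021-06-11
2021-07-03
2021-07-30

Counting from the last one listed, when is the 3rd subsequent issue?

Gaps: 2, 7, 12, 17, 22, 27 days — each gap is 5 larger than the previous one.
Next gap: 32 days. 2021-07-30 + 32 days = 2021-08-31.
Next gap: 37 days. 2021-08-31 + 37 days = 2021-10-07.
Next gap: 42 days. 2021-10-07 + 42 days = 2021-11-18.

2021-11-18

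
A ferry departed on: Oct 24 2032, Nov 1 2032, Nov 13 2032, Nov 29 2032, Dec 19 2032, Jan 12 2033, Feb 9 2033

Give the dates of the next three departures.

The spacing grows by 4 each time: 8, 12, 16, 20, 24, 28 days.
Next gap: 32 days. Feb 9 2033 + 32 days = Mar 13 2033.
Next gap: 36 days. Mar 13 2033 + 36 days = Apr 18 2033.
Next gap: 40 days. Apr 18 2033 + 40 days = May 28 2033.

Mar 13 2033, Apr 18 2033, May 28 2033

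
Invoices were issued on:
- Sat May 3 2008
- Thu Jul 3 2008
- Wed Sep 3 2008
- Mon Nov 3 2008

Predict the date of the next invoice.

Sat Jan 3 2009

Each date is the 3rd; the gaps (61, 62, 61) track the month lengths.
The rule is the 3rd of every 2 months.
January 2009: Sat Jan 3 2009.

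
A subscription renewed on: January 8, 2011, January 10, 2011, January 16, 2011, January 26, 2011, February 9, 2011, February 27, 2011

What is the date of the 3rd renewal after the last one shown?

The spacing grows by 4 each time: 2, 6, 10, 14, 18 days.
Next gap: 22 days. February 27, 2011 + 22 days = March 21, 2011.
Next gap: 26 days. March 21, 2011 + 26 days = April 16, 2011.
Next gap: 30 days. April 16, 2011 + 30 days = May 16, 2011.

May 16, 2011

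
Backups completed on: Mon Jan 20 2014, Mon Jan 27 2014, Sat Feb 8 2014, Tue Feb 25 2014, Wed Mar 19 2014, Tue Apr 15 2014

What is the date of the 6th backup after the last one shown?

Gaps: 7, 12, 17, 22, 27 days — each gap is 5 larger than the previous one.
Next gap: 32 days. Tue Apr 15 2014 + 32 days = Sat May 17 2014.
Next gap: 37 days. Sat May 17 2014 + 37 days = Mon Jun 23 2014.
Next gap: 42 days. Mon Jun 23 2014 + 42 days = Mon Aug 4 2014.
Next gap: 47 days. Mon Aug 4 2014 + 47 days = Sat Sep 20 2014.
Next gap: 52 days. Sat Sep 20 2014 + 52 days = Tue Nov 11 2014.
Next gap: 57 days. Tue Nov 11 2014 + 57 days = Wed Jan 7 2015.

Wed Jan 7 2015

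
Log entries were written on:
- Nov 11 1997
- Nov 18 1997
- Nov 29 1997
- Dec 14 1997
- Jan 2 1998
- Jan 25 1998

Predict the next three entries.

Intervals are 7, 11, 15, 19, 23 days — an arithmetic progression with common difference 4.
Next gap: 27 days. Jan 25 1998 + 27 days = Feb 21 1998.
Next gap: 31 days. Feb 21 1998 + 31 days = Mar 24 1998.
Next gap: 35 days. Mar 24 1998 + 35 days = Apr 28 1998.

Feb 21 1998, Mar 24 1998, Apr 28 1998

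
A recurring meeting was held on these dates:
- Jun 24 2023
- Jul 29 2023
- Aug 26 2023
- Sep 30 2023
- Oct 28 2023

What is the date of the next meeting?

Nov 25 2023

These are Saturdays with 35, 28, 35, 28-day gaps.
Each is the final Saturday of its month — Jul 29 2023 is past the 28th, so '4th Saturday' doesn't fit.
Last Saturday of November 2023: Nov 25 2023.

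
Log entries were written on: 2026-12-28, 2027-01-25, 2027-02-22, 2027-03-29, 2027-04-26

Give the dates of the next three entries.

2027-05-31, 2027-06-28, 2027-07-26

These are Mondays with 28, 28, 35, 28-day gaps.
Each is the final Monday of its month — 2027-03-29 is past the 28th, so '4th Monday' doesn't fit.
Last Monday of May 2027: 2027-05-31.
June 2027 ends with Monday 2027-06-28.
Last Monday of July 2027: 2027-07-26.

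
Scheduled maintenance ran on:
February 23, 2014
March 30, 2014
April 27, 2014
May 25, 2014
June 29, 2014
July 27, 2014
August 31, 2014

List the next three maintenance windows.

September 28, 2014; October 26, 2014; November 30, 2014

These are Sundays with 35, 28, 28, 35, 28, 35-day gaps.
Each is the final Sunday of its month — March 30, 2014 is past the 28th, so '4th Sunday' doesn't fit.
September 2014 ends with Sunday September 28, 2014.
October 2014 ends with Sunday October 26, 2014.
November 2014 ends with Sunday November 30, 2014.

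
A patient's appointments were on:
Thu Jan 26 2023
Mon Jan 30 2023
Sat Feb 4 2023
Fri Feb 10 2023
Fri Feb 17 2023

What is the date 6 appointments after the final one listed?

The spacing grows by 1 each time: 4, 5, 6, 7 days.
Next gap: 8 days. Fri Feb 17 2023 + 8 days = Sat Feb 25 2023.
Next gap: 9 days. Sat Feb 25 2023 + 9 days = Mon Mar 6 2023.
Next gap: 10 days. Mon Mar 6 2023 + 10 days = Thu Mar 16 2023.
Next gap: 11 days. Thu Mar 16 2023 + 11 days = Mon Mar 27 2023.
Next gap: 12 days. Mon Mar 27 2023 + 12 days = Sat Apr 8 2023.
Next gap: 13 days. Sat Apr 8 2023 + 13 days = Fri Apr 21 2023.

Fri Apr 21 2023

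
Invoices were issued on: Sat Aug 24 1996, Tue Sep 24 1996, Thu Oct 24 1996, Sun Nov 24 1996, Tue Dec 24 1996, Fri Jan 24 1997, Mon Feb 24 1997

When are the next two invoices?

The day-of-month is always 24 (31, 30, 31, 30, 31, 31 days between events).
So this recurs on the 24th of each month.
Next: March 1997 → Mon Mar 24 1997.
April 1997: Thu Apr 24 1997.

Mon Mar 24 1997, Thu Apr 24 1997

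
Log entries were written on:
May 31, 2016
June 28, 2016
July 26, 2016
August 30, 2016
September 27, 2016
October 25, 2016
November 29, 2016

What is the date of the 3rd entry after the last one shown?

These are Tuesdays with 28, 28, 35, 28, 28, 35-day gaps.
Each is the final Tuesday of its month — May 31, 2016 is past the 28th, so '4th Tuesday' doesn't fit.
Last Tuesday of December 2016: December 27, 2016.
January 2017 ends with Tuesday January 31, 2017.
Last Tuesday of February 2017: February 28, 2017.

February 28, 2017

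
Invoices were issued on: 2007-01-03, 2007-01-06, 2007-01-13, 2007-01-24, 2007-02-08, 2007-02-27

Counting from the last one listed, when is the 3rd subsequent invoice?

Gaps: 3, 7, 11, 15, 19 days — each gap is 4 larger than the previous one.
Next gap: 23 days. 2007-02-27 + 23 days = 2007-03-22.
Next gap: 27 days. 2007-03-22 + 27 days = 2007-04-18.
Next gap: 31 days. 2007-04-18 + 31 days = 2007-05-19.

2007-05-19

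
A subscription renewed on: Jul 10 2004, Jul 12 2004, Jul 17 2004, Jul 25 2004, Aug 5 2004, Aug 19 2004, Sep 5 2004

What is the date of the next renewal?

Gaps: 2, 5, 8, 11, 14, 17 days — each gap is 3 larger than the previous one.
Next gap: 20 days. Sep 5 2004 + 20 days = Sep 25 2004.

Sep 25 2004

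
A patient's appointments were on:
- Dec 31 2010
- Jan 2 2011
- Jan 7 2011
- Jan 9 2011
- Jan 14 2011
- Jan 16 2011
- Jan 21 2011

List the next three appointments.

Jan 23 2011, Jan 28 2011, Jan 30 2011

Every event lands on a Friday or Sunday (gaps cycle 2, 5, 2, 5, 2, 5).
So the schedule is: every Friday and Sunday.
The following Sunday is Jan 23 2011.
The following Friday is Jan 28 2011.
The following Sunday is Jan 30 2011.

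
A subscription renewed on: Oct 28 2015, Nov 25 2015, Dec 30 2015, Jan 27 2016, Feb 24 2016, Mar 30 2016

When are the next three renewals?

Apr 27 2016, May 25 2016, Jun 29 2016

These are Wednesdays with 28, 35, 28, 28, 35-day gaps.
Each is the final Wednesday of its month — Dec 30 2015 is past the 28th, so '4th Wednesday' doesn't fit.
April 2016 ends with Wednesday Apr 27 2016.
May 2016 ends with Wednesday May 25 2016.
June 2016 ends with Wednesday Jun 29 2016.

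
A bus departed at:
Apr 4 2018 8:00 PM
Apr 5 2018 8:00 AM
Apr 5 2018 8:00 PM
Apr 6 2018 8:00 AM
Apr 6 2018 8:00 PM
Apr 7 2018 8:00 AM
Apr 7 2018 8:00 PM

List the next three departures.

Apr 8 2018 8:00 AM, Apr 8 2018 8:00 PM, Apr 9 2018 8:00 AM

The interval is a steady 12 hours (12, 12, 12, 12, 12, 12).
Apr 7 2018 8:00 PM + 12 h = Apr 8 2018 8:00 AM.
Apr 8 2018 8:00 AM + 12 h = Apr 8 2018 8:00 PM.
Apr 8 2018 8:00 PM + 12 h = Apr 9 2018 8:00 AM.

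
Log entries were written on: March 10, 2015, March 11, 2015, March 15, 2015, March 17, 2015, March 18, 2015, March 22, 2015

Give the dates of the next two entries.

The gap pattern 1, 4, 2, 1, 4 repeats every 3 events.
These are the Tuesdays, Wednesdays and Sundays of each week.
The following Tuesday is March 24, 2015.
The following Wednesday is March 25, 2015.

March 24, 2015; March 25, 2015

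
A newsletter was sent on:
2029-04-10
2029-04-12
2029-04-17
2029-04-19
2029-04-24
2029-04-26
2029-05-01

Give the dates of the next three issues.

Gaps: 2, 5, 2, 5, 2, 5 days — not constant, but cyclic with period 2.
The events fall on every Tuesday and Thursday.
Next Thursday: 2029-05-03.
The following Tuesday is 2029-05-08.
The following Thursday is 2029-05-10.

2029-05-03, 2029-05-08, 2029-05-10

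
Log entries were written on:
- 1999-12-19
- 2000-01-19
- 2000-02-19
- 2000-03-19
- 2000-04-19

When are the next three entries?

2000-05-19, 2000-06-19, 2000-07-19

Each date is the 19th; the gaps (31, 31, 29, 31) track the month lengths.
The rule is the 19th of each month.
May 2000: 2000-05-19.
Next: June 2000 → 2000-06-19.
July 2000: 2000-07-19.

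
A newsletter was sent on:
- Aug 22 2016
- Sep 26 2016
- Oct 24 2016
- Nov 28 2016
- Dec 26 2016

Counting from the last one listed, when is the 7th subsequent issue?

Jul 24 2017

These are Mondays at 28- or 35-day spacing (35, 28, 35, 28).
The pattern: 4th Monday of the month.
January 2017 — 4th Monday is Jan 23 2017.
February 2017 — 4th Monday is Feb 27 2017.
4th Monday of March 2017: Mar 27 2017.
4th Monday of April 2017: Apr 24 2017.
May 2017 — 4th Monday is May 22 2017.
4th Monday of June 2017: Jun 26 2017.
4th Monday of July 2017: Jul 24 2017.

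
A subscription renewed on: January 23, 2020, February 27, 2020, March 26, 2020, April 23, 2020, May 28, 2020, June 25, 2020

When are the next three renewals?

These are Thursdays at 28- or 35-day spacing (35, 28, 28, 35, 28).
The pattern: 4th Thursday of the month.
July 2020 — 4th Thursday is July 23, 2020.
4th Thursday of August 2020: August 27, 2020.
4th Thursday of September 2020: September 24, 2020.

July 23, 2020; August 27, 2020; September 24, 2020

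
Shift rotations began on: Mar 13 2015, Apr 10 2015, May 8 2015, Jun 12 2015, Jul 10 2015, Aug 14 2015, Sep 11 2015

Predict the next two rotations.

Oct 9 2015, Nov 13 2015

All dates are Fridays, 28, 28, 35, 28, 35, 28 days apart.
Specifically, the 2nd Friday of each month.
October 2015 — 2nd Friday is Oct 9 2015.
November 2015 — 2nd Friday is Nov 13 2015.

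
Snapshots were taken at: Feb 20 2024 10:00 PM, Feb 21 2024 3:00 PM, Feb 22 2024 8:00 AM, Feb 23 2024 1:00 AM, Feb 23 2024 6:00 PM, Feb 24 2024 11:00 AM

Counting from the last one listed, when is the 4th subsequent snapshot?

Feb 27 2024 7:00 AM

Spacing: 17, 17, 17, 17, 17 h — constant 17 h.
Feb 24 2024 11:00 AM + 17 h = Feb 25 2024 4:00 AM.
Feb 25 2024 4:00 AM + 17 h = Feb 25 2024 9:00 PM.
Feb 25 2024 9:00 PM + 17 h = Feb 26 2024 2:00 PM.
Feb 26 2024 2:00 PM + 17 h = Feb 27 2024 7:00 AM.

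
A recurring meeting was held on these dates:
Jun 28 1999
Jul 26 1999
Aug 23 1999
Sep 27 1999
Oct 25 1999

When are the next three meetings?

Gaps: 28, 28, 35, 28 days — a mix of 28 and 35. Every date is a Monday.
Each is the 4th Monday of its month.
4th Monday of November 1999: Nov 22 1999.
December 1999 — 4th Monday is Dec 27 1999.
4th Monday of January 2000: Jan 24 2000.

Nov 22 1999, Dec 27 1999, Jan 24 2000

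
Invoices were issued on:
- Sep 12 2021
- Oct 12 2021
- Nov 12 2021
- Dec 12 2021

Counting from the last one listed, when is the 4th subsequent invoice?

Gaps: 30, 31, 30 days — not constant. Every event is on the 12th of the month.
Pattern: the 12th of each month.
January 2022: Jan 12 2022.
Next: February 2022 → Feb 12 2022.
Next: March 2022 → Mar 12 2022.
Next: April 2022 → Apr 12 2022.

Apr 12 2022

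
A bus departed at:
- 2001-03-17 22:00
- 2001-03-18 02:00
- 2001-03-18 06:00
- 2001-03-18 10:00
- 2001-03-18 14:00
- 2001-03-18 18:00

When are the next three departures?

Gaps: 4, 4, 4, 4, 4 hours — each event is 4 hours after the previous one.
2001-03-18 18:00 + 4 h = 2001-03-18 22:00.
2001-03-18 22:00 + 4 h = 2001-03-19 02:00.
2001-03-19 02:00 + 4 h = 2001-03-19 06:00.

2001-03-18 22:00, 2001-03-19 02:00, 2001-03-19 06:00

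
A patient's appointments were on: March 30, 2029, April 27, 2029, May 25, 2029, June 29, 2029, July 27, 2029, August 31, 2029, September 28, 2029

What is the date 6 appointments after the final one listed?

March 29, 2030

Every date is a Friday; gaps 28, 28, 35, 28, 35, 28 days.
Each is the last Friday of its month (at least one falls on the 29th or later, ruling out '4th Friday').
October 2029 ends with Friday October 26, 2029.
November 2029 ends with Friday November 30, 2029.
December 2029 ends with Friday December 28, 2029.
January 2030 ends with Friday January 25, 2030.
February 2030 ends with Friday February 22, 2030.
March 2030 ends with Friday March 29, 2030.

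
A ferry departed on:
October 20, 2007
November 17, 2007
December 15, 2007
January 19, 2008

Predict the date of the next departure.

February 16, 2008

Gaps: 28, 28, 35 days — a mix of 28 and 35. Every date is a Saturday.
Each is the 3rd Saturday of its month.
3rd Saturday of February 2008: February 16, 2008.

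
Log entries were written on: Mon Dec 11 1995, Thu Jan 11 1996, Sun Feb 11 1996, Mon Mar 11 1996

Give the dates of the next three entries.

Each date is the 11th; the gaps (31, 31, 29) track the month lengths.
The rule is the 11th of each month.
Next: April 1996 → Thu Apr 11 1996.
Next: May 1996 → Sat May 11 1996.
Next: June 1996 → Tue Jun 11 1996.

Thu Apr 11 1996, Sat May 11 1996, Tue Jun 11 1996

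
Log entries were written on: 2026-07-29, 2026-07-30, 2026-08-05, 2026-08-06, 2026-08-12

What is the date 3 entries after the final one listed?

2026-08-20

Gaps: 1, 6, 1, 6 days — not constant, but cyclic with period 2.
The events fall on every Wednesday and Thursday.
Next Thursday: 2026-08-13.
Next Wednesday: 2026-08-19.
Next Thursday: 2026-08-20.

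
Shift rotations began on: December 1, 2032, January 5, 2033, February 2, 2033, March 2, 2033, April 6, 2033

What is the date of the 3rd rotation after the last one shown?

All dates are Wednesdays, 35, 28, 28, 35 days apart.
Specifically, the 1st Wednesday of each month.
May 2033 — 1st Wednesday is May 4, 2033.
June 2033 — 1st Wednesday is June 1, 2033.
1st Wednesday of July 2033: July 6, 2033.

July 6, 2033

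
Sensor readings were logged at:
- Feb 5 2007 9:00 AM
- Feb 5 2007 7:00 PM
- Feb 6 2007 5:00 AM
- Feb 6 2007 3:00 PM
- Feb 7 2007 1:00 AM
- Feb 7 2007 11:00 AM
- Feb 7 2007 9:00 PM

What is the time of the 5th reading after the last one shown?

Feb 9 2007 11:00 PM

Spacing: 10, 10, 10, 10, 10, 10 h — constant 10 h.
Feb 7 2007 9:00 PM + 10 h = Feb 8 2007 7:00 AM.
Feb 8 2007 7:00 AM + 10 h = Feb 8 2007 5:00 PM.
Feb 8 2007 5:00 PM + 10 h = Feb 9 2007 3:00 AM.
Feb 9 2007 3:00 AM + 10 h = Feb 9 2007 1:00 PM.
Feb 9 2007 1:00 PM + 10 h = Feb 9 2007 11:00 PM.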